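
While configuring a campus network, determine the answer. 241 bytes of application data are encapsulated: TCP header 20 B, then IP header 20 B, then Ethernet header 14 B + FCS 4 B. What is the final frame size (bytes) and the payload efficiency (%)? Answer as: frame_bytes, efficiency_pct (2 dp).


TCP segment = 241 + 20 = 261 B
IP packet = 261 + 20 = 281 B
Ethernet frame = 281 + 14 + 4 = 299 B
Efficiency = app / frame = 241 / 299 = 0.806020 = 80.6020% -> 80.60% (2 dp)

299, 80.60


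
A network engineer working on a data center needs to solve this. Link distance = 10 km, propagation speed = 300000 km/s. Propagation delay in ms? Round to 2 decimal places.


Given: distance = 10 km, speed = 300000 km/s
Delay = distance / speed = 10 / 300000 seconds
Delay in ms = 10 * 1000 / 300000
Delay = 0.0333 ms
Rounded to 2 dp = 0.03 ms

0.03


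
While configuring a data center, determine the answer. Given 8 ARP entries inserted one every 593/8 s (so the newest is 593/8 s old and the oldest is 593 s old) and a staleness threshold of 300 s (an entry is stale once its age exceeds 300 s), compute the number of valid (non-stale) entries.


Ages are k * 593/8 s for k = 1..8 (spacing = 74.1250 s).
Entry k is valid iff k * 593/8 <= 300 iff k <= 8 * 300 / 593 = 4.0472
n_valid = floor(4.0472) = 4
(n_stale = 8 - 4 = 4)

4


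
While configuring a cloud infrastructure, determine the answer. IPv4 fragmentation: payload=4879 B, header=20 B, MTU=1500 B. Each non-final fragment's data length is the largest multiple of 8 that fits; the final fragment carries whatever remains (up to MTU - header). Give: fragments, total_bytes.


Max data per non-final fragment = floor((MTU - header)/8)*8 = floor((1500 - 20)/8)*8 = floor(1480/8)*8 = 1480 B
Final fragment needs no 8-byte alignment: it can carry up to MTU - header = 1480 B
Non-final fragments needed = ceil((payload - 1480) / 1480) = ceil(3399/1480) = ceil(2.2966) = 3
Number of fragments = 3 + 1 = 4
Fragment sizes (data): 3 * 1480 B + 439 B (last, 439 <= 1480 OK)
Total bytes sent = payload + n_frags * header = 4879 + 4*20 = 4879 + 80 = 4959 B

4, 4959


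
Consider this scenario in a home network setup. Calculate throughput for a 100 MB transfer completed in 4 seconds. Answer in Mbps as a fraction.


Given: file = 100 MB, time = 4 s
File in Mb = 100 * 8 = 800 Mb
Throughput = 800 / 4 Mbps
Throughput = 200 Mbps

200


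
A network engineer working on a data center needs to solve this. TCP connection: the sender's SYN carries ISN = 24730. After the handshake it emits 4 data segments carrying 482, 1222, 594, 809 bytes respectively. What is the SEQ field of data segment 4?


The SYN occupies sequence number ISN = 24730, so the first data byte is ISN + 1 = 24731.
SEQ of data segment i = (ISN + 1) + sum of payload sizes of segments 1..i-1.
Segment 1: SEQ = 24731, payload = 482 bytes
Segment 2: SEQ = 25213, payload = 1222 bytes
Segment 3: SEQ = 26435, payload = 594 bytes
Segment 4: SEQ = 27029, payload = 809 bytes
SEQ of segment 4 = 24731 + 482 + 1222 + 594 = 27029

27029


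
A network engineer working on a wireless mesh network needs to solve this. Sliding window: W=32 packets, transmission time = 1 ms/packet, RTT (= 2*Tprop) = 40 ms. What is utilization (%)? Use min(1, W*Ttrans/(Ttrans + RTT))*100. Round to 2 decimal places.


Given: W = 32, Ttrans = 1 ms, RTT = 40 ms (= 2 * Tprop, Tprop = 20 ms)
Cycle time = Ttrans + RTT = 1 + 40 = 41 ms (first packet sent until its ACK returns)
W * Ttrans = 32 * 1 = 32 ms of sending per cycle
W * Ttrans / (Ttrans + RTT) = 32 / 41 = 0.780488
U = min(1, 0.780488) = 0.780488
U% = 78.05%

78.05


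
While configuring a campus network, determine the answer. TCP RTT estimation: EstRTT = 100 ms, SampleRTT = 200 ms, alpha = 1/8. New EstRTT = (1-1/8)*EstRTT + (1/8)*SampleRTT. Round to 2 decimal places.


Given: EstRTT = 100 ms, SampleRTT = 200 ms, alpha = 1/8
New EstRTT = (1 - alpha) * EstRTT + alpha * SampleRTT
(7/8) * 100 = 87.5
(1/8) * 200 = 25
New EstRTT = 87.5 + 25 = 112.5 ms -> 112.50 ms (2 dp)

112.50


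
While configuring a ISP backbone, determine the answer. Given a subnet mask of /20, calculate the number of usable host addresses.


Given: subnet mask /20
Host bits = 32 - 20 = 12
Total addresses = 2^12 = 4096
Usable hosts = 4096 - 2 (network + broadcast) = 4094

4094


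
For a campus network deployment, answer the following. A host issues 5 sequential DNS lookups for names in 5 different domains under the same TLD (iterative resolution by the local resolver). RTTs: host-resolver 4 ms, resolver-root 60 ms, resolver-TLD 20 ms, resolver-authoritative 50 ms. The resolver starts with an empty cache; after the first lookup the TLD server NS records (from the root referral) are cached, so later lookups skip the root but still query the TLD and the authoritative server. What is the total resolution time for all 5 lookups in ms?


Lookup 1 (cold cache): local + root + TLD + auth = 4 + 60 + 20 + 50 = 134 ms
Lookups 2..5 (TLD NS cached -> skip root; new domain -> still ask TLD and auth): local + TLD + auth = 4 + 20 + 50 = 74 ms each
Remaining 4 lookups: 4 * 74 = 296 ms
Total = 134 + 296 = 430 ms

430


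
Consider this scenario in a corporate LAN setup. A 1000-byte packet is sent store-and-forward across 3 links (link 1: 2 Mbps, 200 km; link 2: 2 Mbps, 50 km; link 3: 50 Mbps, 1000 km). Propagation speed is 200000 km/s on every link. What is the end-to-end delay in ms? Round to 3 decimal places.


Packet = 1000 bytes = 8000 bits. Store-and-forward: sum (t_trans + t_prop) per link.
Link 1: t_trans = 8000/(2*10^6) s = 4.0000 ms; t_prop = 200/200000 s = 1.0000 ms; subtotal = 5.0000 ms
Link 2: t_trans = 8000/(2*10^6) s = 4.0000 ms; t_prop = 50/200000 s = 0.2500 ms; subtotal = 4.2500 ms
Link 3: t_trans = 8000/(50*10^6) s = 0.1600 ms; t_prop = 1000/200000 s = 5.0000 ms; subtotal = 5.1600 ms
End-to-end = 5.0000 + 4.2500 + 5.1600 = 14.4100 ms -> 14.410 ms (3 dp)

14.410


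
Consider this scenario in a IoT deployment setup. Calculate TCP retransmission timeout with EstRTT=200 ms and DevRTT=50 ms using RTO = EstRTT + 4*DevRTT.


Given: EstRTT = 200 ms, DevRTT = 50 ms
Timeout = EstRTT + 4 * DevRTT
4 * DevRTT = 4 * 50 = 200
Timeout = 200 + 200 = 400 ms

400


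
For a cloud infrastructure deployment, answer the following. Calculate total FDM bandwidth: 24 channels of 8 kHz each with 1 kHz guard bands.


Given: 24 channels, 8 kHz each, guard = 1 kHz
Channel bandwidth = 24 * 8 = 192 kHz
Guard bands = 23 gaps * 1 kHz = 23 kHz
Total = 192 + 23 = 215 kHz

215


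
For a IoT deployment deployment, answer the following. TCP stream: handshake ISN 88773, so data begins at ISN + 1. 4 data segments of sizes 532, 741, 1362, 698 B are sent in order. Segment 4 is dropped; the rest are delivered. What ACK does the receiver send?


SYN uses sequence number 88773; first data byte = ISN + 1 = 88774.
Segment 1: SEQ = 88774, len = 532 B, covers [88774, 89305]
Segment 2: SEQ = 89306, len = 741 B, covers [89306, 90046]
Segment 3: SEQ = 90047, len = 1362 B, covers [90047, 91408]
Segment 4: SEQ = 91409, len = 698 B, covers [91409, 92106] [LOST]
In-order data received: bytes [88774, 91408] (segments 1..3).
Segment 4 missing -> gap begins at byte 91409.
Cumulative ACK = next expected in-order byte = 88774 + 532 + 741 + 1362 = 91409

91409


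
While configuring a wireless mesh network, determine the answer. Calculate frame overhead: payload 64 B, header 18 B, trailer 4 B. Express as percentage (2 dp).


Given: payload = 64 B, header = 18 B, trailer = 4 B
Overhead bytes = header + trailer = 18 + 4 = 22
Total frame = payload + overhead = 64 + 22 = 86
Overhead % = 22 / 86 * 100 = 25.5814% -> 25.58% (2 dp)

25.58


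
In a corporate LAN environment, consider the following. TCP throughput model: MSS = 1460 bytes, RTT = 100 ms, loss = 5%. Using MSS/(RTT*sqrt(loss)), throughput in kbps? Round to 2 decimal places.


Given: MSS = 1460 bytes, RTT = 100 ms, loss = 5%
RTT in seconds = 100 / 1000 = 0.1
Loss rate = 5% = 0.05
sqrt(loss) = sqrt(0.05) = 0.223606797750
Throughput (bytes/s) = 1460 / (0.1 * 0.223606797750) = 65293.1849
Throughput (kbps) = 65293.1849 * 8 / 1000 = 522.345480 -> 522.35 kbps (2 dp)

522.35


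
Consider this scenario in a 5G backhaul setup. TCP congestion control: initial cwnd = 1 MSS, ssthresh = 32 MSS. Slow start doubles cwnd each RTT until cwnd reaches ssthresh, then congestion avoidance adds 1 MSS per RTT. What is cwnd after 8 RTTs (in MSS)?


RTT 0: cwnd = 1 MSS (initial)
RTT 1: cwnd = 2 MSS (slow start, doubled)
RTT 2: cwnd = 4 MSS (slow start, doubled)
RTT 3: cwnd = 8 MSS (slow start, doubled)
RTT 4: cwnd = 16 MSS (slow start, doubled)
RTT 5: cwnd = 32 MSS (slow start, doubled)
RTT 6: cwnd = 33 MSS (congestion avoidance, +1)
RTT 7: cwnd = 34 MSS (congestion avoidance, +1)
RTT 8: cwnd = 35 MSS (congestion avoidance, +1)

35


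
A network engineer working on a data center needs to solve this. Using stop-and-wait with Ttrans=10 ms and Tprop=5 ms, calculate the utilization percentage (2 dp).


Given: Ttrans = 10 ms, Tprop = 5 ms
RTT = 2 * Tprop = 2 * 5 = 10 ms
U = Ttrans / (Ttrans + RTT)
U = 10 / (10 + 10)
U = 10 / 20 = 0.5
U% = 50.00%

50.00


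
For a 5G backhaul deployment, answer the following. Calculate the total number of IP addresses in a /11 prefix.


Given: CIDR prefix /11
Host bits = 32 - 11 = 21
Total addresses = 2^21 = 2097152

2097152


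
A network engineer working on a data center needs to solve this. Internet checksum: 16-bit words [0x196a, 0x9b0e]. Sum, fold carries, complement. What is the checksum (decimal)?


Given words: [0x196a, 0x9b0e]
Step 1: Sum all words
Raw sum = 6506 + 39694 = 46200
One's complement = ~46200 & 0xFFFF = 19335

19335


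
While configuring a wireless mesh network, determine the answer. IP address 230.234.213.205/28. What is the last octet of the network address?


Given: IP = 230.234.213.205, prefix = /28
Subnet mask = 255.255.255.240
Last octet of IP: 205
Last octet of mask: 240
Network last octet = 205 AND 240 = 192

192


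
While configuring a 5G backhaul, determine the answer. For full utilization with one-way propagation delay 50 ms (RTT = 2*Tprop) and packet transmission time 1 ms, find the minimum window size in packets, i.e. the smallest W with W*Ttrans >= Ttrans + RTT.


Given: Ttrans = 1 ms, RTT = 100 ms (= 2 * Tprop, Tprop = 50 ms)
Time until first ACK returns = Ttrans + RTT = 1 + 100 = 101 ms
Need W * Ttrans >= Ttrans + RTT  ->  W >= (Ttrans + RTT) / Ttrans
(Ttrans + RTT) / Ttrans = 101 / 1 = 101
W_min = ceil(101) = 101

101


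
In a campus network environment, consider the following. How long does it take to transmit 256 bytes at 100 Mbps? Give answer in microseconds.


Given: packet = 256 bytes, bandwidth = 100 Mbps
Packet in bits = 256 * 8 = 2048 bits
Bandwidth = 100 * 10^6 = 100000000 bps
Time = 2048 / 100000000 seconds
Time in us = 2048 * 10^6 / 100000000 = 20.48

20.48


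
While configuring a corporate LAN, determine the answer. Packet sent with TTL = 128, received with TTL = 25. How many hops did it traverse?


Given: initial TTL = 128, received TTL = 25
Hops = initial TTL - received TTL
Hops = 128 - 25 = 103

103


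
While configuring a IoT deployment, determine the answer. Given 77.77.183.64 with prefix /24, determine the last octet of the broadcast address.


Given: IP = 77.77.183.64, prefix = /24
Host bits = 32 - 24 = 8
Network last octet = 64 AND mask = 0
Host part size = 2^8 - 1 = 255
Broadcast last octet = 0 OR 255 = 255

255


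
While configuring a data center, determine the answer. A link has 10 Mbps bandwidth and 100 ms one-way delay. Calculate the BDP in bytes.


Given: bandwidth = 10 Mbps, delay = 100 ms
BDP in bits = 10 * 10^6 * 100 / 1000
BDP in bits = 1000000
BDP in bytes = 1000000 / 8 = 125000

125000


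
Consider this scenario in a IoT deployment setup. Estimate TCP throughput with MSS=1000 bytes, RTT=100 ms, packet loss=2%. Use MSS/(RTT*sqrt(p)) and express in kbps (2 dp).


Given: MSS = 1000 bytes, RTT = 100 ms, loss = 2%
RTT in seconds = 100 / 1000 = 0.1
Loss rate = 2% = 0.02
sqrt(loss) = sqrt(0.02) = 0.141421356237
Throughput (bytes/s) = 1000 / (0.1 * 0.141421356237) = 70710.6781
Throughput (kbps) = 70710.6781 * 8 / 1000 = 565.685425 -> 565.69 kbps (2 dp)

565.69


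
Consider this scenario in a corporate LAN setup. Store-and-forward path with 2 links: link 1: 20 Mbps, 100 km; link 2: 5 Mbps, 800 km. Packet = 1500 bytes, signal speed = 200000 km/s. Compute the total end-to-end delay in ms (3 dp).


Packet = 1500 bytes = 12000 bits. Store-and-forward: sum (t_trans + t_prop) per link.
Link 1: t_trans = 12000/(20*10^6) s = 0.6000 ms; t_prop = 100/200000 s = 0.5000 ms; subtotal = 1.1000 ms
Link 2: t_trans = 12000/(5*10^6) s = 2.4000 ms; t_prop = 800/200000 s = 4.0000 ms; subtotal = 6.4000 ms
End-to-end = 1.1000 + 6.4000 = 7.5000 ms -> 7.500 ms (3 dp)

7.500


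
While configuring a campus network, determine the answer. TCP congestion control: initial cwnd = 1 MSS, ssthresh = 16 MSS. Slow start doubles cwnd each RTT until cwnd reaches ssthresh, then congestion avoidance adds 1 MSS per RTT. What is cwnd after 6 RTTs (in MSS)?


RTT 0: cwnd = 1 MSS (initial)
RTT 1: cwnd = 2 MSS (slow start, doubled)
RTT 2: cwnd = 4 MSS (slow start, doubled)
RTT 3: cwnd = 8 MSS (slow start, doubled)
RTT 4: cwnd = 16 MSS (slow start, doubled)
RTT 5: cwnd = 17 MSS (congestion avoidance, +1)
RTT 6: cwnd = 18 MSS (congestion avoidance, +1)

18


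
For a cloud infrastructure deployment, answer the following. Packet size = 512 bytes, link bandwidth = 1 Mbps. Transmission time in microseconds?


Given: packet = 512 bytes, bandwidth = 1 Mbps
Packet in bits = 512 * 8 = 4096 bits
Bandwidth = 1 * 10^6 = 1000000 bps
Time = 4096 / 1000000 seconds
Time in us = 4096 * 10^6 / 1000000 = 4096

4096


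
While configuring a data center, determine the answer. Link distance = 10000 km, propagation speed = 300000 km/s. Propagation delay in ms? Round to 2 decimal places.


Given: distance = 10000 km, speed = 300000 km/s
Delay = distance / speed = 10000 / 300000 seconds
Delay in ms = 10000 * 1000 / 300000
Delay = 33.3333 ms
Rounded to 2 dp = 33.33 ms

33.33


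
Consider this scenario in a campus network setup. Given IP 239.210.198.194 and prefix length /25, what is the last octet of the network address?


Given: IP = 239.210.198.194, prefix = /25
Subnet mask = 255.255.255.128
Last octet of IP: 194
Last octet of mask: 128
Network last octet = 194 AND 128 = 128

128


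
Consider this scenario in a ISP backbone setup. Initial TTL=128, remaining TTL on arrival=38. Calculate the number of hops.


Given: initial TTL = 128, received TTL = 38
Hops = initial TTL - received TTL
Hops = 128 - 38 = 90

90


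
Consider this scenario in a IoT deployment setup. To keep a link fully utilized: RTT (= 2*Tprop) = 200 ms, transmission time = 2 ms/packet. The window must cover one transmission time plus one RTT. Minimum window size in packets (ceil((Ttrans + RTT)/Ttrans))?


Given: Ttrans = 2 ms, RTT = 200 ms (= 2 * Tprop, Tprop = 100 ms)
Time until first ACK returns = Ttrans + RTT = 2 + 200 = 202 ms
Need W * Ttrans >= Ttrans + RTT  ->  W >= (Ttrans + RTT) / Ttrans
(Ttrans + RTT) / Ttrans = 202 / 2 = 101
W_min = ceil(101) = 101

101


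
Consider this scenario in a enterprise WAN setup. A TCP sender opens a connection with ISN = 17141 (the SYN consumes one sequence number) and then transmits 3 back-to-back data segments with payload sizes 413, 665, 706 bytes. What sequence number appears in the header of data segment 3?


The SYN occupies sequence number ISN = 17141, so the first data byte is ISN + 1 = 17142.
SEQ of data segment i = (ISN + 1) + sum of payload sizes of segments 1..i-1.
Segment 1: SEQ = 17142, payload = 413 bytes
Segment 2: SEQ = 17555, payload = 665 bytes
Segment 3: SEQ = 18220, payload = 706 bytes
SEQ of segment 3 = 17142 + 413 + 665 = 18220

18220


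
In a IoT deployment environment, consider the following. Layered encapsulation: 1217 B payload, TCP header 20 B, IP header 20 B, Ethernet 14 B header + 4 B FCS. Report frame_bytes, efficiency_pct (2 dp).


TCP segment = 1217 + 20 = 1237 B
IP packet = 1237 + 20 = 1257 B
Ethernet frame = 1257 + 14 + 4 = 1275 B
Efficiency = app / frame = 1217 / 1275 = 0.954510 = 95.4510% -> 95.45% (2 dp)

1275, 95.45


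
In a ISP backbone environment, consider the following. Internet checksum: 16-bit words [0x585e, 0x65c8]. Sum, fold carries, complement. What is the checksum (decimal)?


Given words: [0x585e, 0x65c8]
Step 1: Sum all words
Raw sum = 22622 + 26056 = 48678
One's complement = ~48678 & 0xFFFF = 16857

16857


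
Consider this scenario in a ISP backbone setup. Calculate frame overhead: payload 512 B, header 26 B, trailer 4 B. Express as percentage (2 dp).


Given: payload = 512 B, header = 26 B, trailer = 4 B
Overhead bytes = header + trailer = 26 + 4 = 30
Total frame = payload + overhead = 512 + 30 = 542
Overhead % = 30 / 542 * 100 = 5.5351% -> 5.54% (2 dp)

5.54


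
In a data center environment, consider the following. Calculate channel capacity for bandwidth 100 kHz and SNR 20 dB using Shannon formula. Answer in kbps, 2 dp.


Given: B = 100 kHz, SNR = 20 dB
SNR linear = 10^(20/10) = 100
1 + SNR = 101
log2(101) = 6.6582114828
C = 100 * 1000 * 6.6582114828 = 665821.1483 bps
C = 665.821148 kbps -> 665.82 kbps (2 dp)

665.82


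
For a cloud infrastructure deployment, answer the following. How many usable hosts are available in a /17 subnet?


Given: subnet mask /17
Host bits = 32 - 17 = 15
Total addresses = 2^15 = 32768
Usable hosts = 32768 - 2 (network + broadcast) = 32766

32766


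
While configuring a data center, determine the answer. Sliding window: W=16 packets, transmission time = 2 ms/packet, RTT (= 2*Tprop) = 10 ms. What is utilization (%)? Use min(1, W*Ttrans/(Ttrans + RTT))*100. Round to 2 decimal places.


Given: W = 16, Ttrans = 2 ms, RTT = 10 ms (= 2 * Tprop, Tprop = 5 ms)
Cycle time = Ttrans + RTT = 2 + 10 = 12 ms (first packet sent until its ACK returns)
W * Ttrans = 16 * 2 = 32 ms of sending per cycle
W * Ttrans / (Ttrans + RTT) = 32 / 12 = 2.666667
U = min(1, 2.666667) = 1.000000
U% = 100.00%

100.00


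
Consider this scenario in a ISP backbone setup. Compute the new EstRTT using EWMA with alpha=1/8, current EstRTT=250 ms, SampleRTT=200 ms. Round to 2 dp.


Given: EstRTT = 250 ms, SampleRTT = 200 ms, alpha = 1/8
New EstRTT = (1 - alpha) * EstRTT + alpha * SampleRTT
(7/8) * 250 = 218.75
(1/8) * 200 = 25
New EstRTT = 218.75 + 25 = 243.75 ms -> 243.75 ms (2 dp)

243.75


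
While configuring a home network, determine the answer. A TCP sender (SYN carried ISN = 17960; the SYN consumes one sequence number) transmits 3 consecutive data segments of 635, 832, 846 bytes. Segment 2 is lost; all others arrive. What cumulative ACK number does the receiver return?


SYN uses sequence number 17960; first data byte = ISN + 1 = 17961.
Segment 1: SEQ = 17961, len = 635 B, covers [17961, 18595]
Segment 2: SEQ = 18596, len = 832 B, covers [18596, 19427] [LOST]
Segment 3: SEQ = 19428, len = 846 B, covers [19428, 20273]
In-order data received: bytes [17961, 18595] (segments 1..1).
Segment 2 missing -> gap begins at byte 18596; later segments buffered out of order.
Cumulative ACK = next expected in-order byte = 17961 + 635 = 18596

18596


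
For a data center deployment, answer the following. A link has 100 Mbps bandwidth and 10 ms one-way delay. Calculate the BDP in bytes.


Given: bandwidth = 100 Mbps, delay = 10 ms
BDP in bits = 100 * 10^6 * 10 / 1000
BDP in bits = 1000000
BDP in bytes = 1000000 / 8 = 125000

125000


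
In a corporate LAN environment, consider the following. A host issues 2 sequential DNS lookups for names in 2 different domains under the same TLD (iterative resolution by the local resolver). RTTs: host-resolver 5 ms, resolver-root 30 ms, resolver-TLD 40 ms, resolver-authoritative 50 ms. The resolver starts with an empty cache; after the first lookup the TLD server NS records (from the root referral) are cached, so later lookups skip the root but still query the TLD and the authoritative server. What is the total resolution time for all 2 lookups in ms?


Lookup 1 (cold cache): local + root + TLD + auth = 5 + 30 + 40 + 50 = 125 ms
Lookups 2..2 (TLD NS cached -> skip root; new domain -> still ask TLD and auth): local + TLD + auth = 5 + 40 + 50 = 95 ms each
Remaining 1 lookups: 1 * 95 = 95 ms
Total = 125 + 95 = 220 ms

220


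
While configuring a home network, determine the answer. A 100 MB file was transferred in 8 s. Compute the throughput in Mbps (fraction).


Given: file = 100 MB, time = 8 s
File in Mb = 100 * 8 = 800 Mb
Throughput = 800 / 8 Mbps
Throughput = 100 Mbps

100


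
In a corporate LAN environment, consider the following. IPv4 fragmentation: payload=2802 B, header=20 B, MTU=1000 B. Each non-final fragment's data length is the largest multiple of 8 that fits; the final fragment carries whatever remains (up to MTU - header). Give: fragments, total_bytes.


Max data per non-final fragment = floor((MTU - header)/8)*8 = floor((1000 - 20)/8)*8 = floor(980/8)*8 = 976 B
Final fragment needs no 8-byte alignment: it can carry up to MTU - header = 980 B
Non-final fragments needed = ceil((payload - 980) / 976) = ceil(1822/976) = ceil(1.8668) = 2
Number of fragments = 2 + 1 = 3
Fragment sizes (data): 2 * 976 B + 850 B (last, 850 <= 980 OK)
Total bytes sent = payload + n_frags * header = 2802 + 3*20 = 2802 + 60 = 2862 B

3, 2862


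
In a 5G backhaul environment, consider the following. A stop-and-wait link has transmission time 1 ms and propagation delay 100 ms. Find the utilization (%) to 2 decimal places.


Given: Ttrans = 1 ms, Tprop = 100 ms
RTT = 2 * Tprop = 2 * 100 = 200 ms
U = Ttrans / (Ttrans + RTT)
U = 1 / (1 + 200)
U = 1 / 201 = 0.004975
U% = 0.50%

0.50


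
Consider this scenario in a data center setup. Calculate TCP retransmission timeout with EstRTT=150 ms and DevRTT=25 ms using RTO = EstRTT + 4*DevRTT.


Given: EstRTT = 150 ms, DevRTT = 25 ms
Timeout = EstRTT + 4 * DevRTT
4 * DevRTT = 4 * 25 = 100
Timeout = 150 + 100 = 250 ms

250


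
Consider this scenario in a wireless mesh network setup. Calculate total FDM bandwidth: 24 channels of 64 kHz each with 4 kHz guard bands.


Given: 24 channels, 64 kHz each, guard = 4 kHz
Channel bandwidth = 24 * 64 = 1536 kHz
Guard bands = 23 gaps * 4 kHz = 92 kHz
Total = 1536 + 92 = 1628 kHz

1628


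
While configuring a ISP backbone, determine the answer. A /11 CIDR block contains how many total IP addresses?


Given: CIDR prefix /11
Host bits = 32 - 11 = 21
Total addresses = 2^21 = 2097152

2097152


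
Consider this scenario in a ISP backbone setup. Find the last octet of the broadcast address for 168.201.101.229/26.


Given: IP = 168.201.101.229, prefix = /26
Host bits = 32 - 26 = 6
Network last octet = 229 AND mask = 192
Host part size = 2^6 - 1 = 63
Broadcast last octet = 192 OR 63 = 255

255


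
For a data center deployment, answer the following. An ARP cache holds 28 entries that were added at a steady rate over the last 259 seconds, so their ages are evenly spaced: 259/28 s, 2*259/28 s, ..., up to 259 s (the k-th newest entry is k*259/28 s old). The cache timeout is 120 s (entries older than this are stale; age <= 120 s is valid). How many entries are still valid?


Ages are k * 259/28 s for k = 1..28 (spacing = 9.2500 s).
Entry k is valid iff k * 259/28 <= 120 iff k <= 28 * 120 / 259 = 12.9730
n_valid = floor(12.9730) = 12
(n_stale = 28 - 12 = 16)

12


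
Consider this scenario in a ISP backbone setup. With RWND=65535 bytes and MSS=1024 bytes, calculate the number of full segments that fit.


Given: RWND = 65535 bytes, MSS = 1024 bytes
Full segments = floor(RWND / MSS)
Full segments = floor(65535 / 1024)
Full segments = floor(63.999) = 63

63


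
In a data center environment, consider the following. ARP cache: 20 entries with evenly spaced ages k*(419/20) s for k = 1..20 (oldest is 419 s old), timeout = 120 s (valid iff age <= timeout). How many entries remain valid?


Ages are k * 419/20 s for k = 1..20 (spacing = 20.9500 s).
Entry k is valid iff k * 419/20 <= 120 iff k <= 20 * 120 / 419 = 5.7279
n_valid = floor(5.7279) = 5
(n_stale = 20 - 5 = 15)

5


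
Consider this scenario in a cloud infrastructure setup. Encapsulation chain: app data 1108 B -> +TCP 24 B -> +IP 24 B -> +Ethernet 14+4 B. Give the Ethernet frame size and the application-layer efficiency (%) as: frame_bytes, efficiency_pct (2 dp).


TCP segment = 1108 + 24 = 1132 B
IP packet = 1132 + 24 = 1156 B
Ethernet frame = 1156 + 14 + 4 = 1174 B
Efficiency = app / frame = 1108 / 1174 = 0.943782 = 94.3782% -> 94.38% (2 dp)

1174, 94.38


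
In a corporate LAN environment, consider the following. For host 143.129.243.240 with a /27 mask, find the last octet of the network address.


Given: IP = 143.129.243.240, prefix = /27
Subnet mask = 255.255.255.224
Last octet of IP: 240
Last octet of mask: 224
Network last octet = 240 AND 224 = 224

224


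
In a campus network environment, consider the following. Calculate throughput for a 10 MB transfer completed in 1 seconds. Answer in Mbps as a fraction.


Given: file = 10 MB, time = 1 s
File in Mb = 10 * 8 = 80 Mb
Throughput = 80 / 1 Mbps
Throughput = 80 Mbps

80


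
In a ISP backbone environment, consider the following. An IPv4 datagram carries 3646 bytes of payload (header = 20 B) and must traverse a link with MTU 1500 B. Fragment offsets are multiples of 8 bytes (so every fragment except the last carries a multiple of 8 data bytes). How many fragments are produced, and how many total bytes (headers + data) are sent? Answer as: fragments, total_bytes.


Max data per non-final fragment = floor((MTU - header)/8)*8 = floor((1500 - 20)/8)*8 = floor(1480/8)*8 = 1480 B
Final fragment needs no 8-byte alignment: it can carry up to MTU - header = 1480 B
Non-final fragments needed = ceil((payload - 1480) / 1480) = ceil(2166/1480) = ceil(1.4635) = 2
Number of fragments = 2 + 1 = 3
Fragment sizes (data): 2 * 1480 B + 686 B (last, 686 <= 1480 OK)
Total bytes sent = payload + n_frags * header = 3646 + 3*20 = 3646 + 60 = 3706 B

3, 3706


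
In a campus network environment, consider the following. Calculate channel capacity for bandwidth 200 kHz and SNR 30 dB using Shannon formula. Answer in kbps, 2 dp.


Given: B = 200 kHz, SNR = 30 dB
SNR linear = 10^(30/10) = 1000
1 + SNR = 1001
log2(1001) = 9.9672262588
C = 200 * 1000 * 9.9672262588 = 1993445.2518 bps
C = 1993.445252 kbps -> 1993.45 kbps (2 dp)

1993.45


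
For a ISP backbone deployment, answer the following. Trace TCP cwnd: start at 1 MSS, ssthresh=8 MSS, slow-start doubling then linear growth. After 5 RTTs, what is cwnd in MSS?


RTT 0: cwnd = 1 MSS (initial)
RTT 1: cwnd = 2 MSS (slow start, doubled)
RTT 2: cwnd = 4 MSS (slow start, doubled)
RTT 3: cwnd = 8 MSS (slow start, doubled)
RTT 4: cwnd = 9 MSS (congestion avoidance, +1)
RTT 5: cwnd = 10 MSS (congestion avoidance, +1)

10


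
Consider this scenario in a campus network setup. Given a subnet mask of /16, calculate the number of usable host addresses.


Given: subnet mask /16
Host bits = 32 - 16 = 16
Total addresses = 2^16 = 65536
Usable hosts = 65536 - 2 (network + broadcast) = 65534

65534


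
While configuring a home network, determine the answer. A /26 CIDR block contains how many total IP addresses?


Given: CIDR prefix /26
Host bits = 32 - 26 = 6
Total addresses = 2^6 = 64

64


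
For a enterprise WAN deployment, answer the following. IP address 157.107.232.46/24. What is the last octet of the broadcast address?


Given: IP = 157.107.232.46, prefix = /24
Host bits = 32 - 24 = 8
Network last octet = 46 AND mask = 0
Host part size = 2^8 - 1 = 255
Broadcast last octet = 0 OR 255 = 255

255


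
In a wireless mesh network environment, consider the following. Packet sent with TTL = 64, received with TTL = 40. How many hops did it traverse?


Given: initial TTL = 64, received TTL = 40
Hops = initial TTL - received TTL
Hops = 64 - 40 = 24

24


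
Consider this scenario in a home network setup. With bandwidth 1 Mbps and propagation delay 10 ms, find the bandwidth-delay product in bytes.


Given: bandwidth = 1 Mbps, delay = 10 ms
BDP in bits = 1 * 10^6 * 10 / 1000
BDP in bits = 10000
BDP in bytes = 10000 / 8 = 1250

1250


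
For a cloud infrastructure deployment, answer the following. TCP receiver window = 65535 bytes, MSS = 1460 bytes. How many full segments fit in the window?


Given: RWND = 65535 bytes, MSS = 1460 bytes
Full segments = floor(RWND / MSS)
Full segments = floor(65535 / 1460)
Full segments = floor(44.887) = 44

44


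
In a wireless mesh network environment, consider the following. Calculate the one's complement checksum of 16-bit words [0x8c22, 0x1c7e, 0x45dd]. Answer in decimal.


Given words: [0x8c22, 0x1c7e, 0x45dd]
Step 1: Sum all words
Raw sum = 35874 + 7294 + 17885 = 61053
One's complement = ~61053 & 0xFFFF = 4482

4482


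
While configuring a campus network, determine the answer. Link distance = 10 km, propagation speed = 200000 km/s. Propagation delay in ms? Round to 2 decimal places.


Given: distance = 10 km, speed = 200000 km/s
Delay = distance / speed = 10 / 200000 seconds
Delay in ms = 10 * 1000 / 200000
Delay = 0.0500 ms
Rounded to 2 dp = 0.05 ms

0.05


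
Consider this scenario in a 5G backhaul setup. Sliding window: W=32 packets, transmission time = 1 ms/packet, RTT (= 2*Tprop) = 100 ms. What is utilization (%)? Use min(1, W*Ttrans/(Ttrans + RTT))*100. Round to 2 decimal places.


Given: W = 32, Ttrans = 1 ms, RTT = 100 ms (= 2 * Tprop, Tprop = 50 ms)
Cycle time = Ttrans + RTT = 1 + 100 = 101 ms (first packet sent until its ACK returns)
W * Ttrans = 32 * 1 = 32 ms of sending per cycle
W * Ttrans / (Ttrans + RTT) = 32 / 101 = 0.316832
U = min(1, 0.316832) = 0.316832
U% = 31.68%

31.68


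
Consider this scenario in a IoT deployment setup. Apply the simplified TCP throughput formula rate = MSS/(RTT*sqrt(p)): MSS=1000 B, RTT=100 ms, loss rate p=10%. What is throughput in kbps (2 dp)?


Given: MSS = 1000 bytes, RTT = 100 ms, loss = 10%
RTT in seconds = 100 / 1000 = 0.1
Loss rate = 10% = 0.1
sqrt(loss) = sqrt(0.1) = 0.316227766017
Throughput (bytes/s) = 1000 / (0.1 * 0.316227766017) = 31622.7766
Throughput (kbps) = 31622.7766 * 8 / 1000 = 252.982213 -> 252.98 kbps (2 dp)

252.98


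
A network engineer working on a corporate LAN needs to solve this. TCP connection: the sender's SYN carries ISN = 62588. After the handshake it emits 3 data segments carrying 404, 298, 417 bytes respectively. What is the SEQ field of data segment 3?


The SYN occupies sequence number ISN = 62588, so the first data byte is ISN + 1 = 62589.
SEQ of data segment i = (ISN + 1) + sum of payload sizes of segments 1..i-1.
Segment 1: SEQ = 62589, payload = 404 bytes
Segment 2: SEQ = 62993, payload = 298 bytes
Segment 3: SEQ = 63291, payload = 417 bytes
SEQ of segment 3 = 62589 + 404 + 298 = 63291

63291


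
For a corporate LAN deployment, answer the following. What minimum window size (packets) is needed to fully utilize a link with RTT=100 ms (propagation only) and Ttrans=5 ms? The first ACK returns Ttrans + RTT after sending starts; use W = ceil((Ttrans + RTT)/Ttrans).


Given: Ttrans = 5 ms, RTT = 100 ms (= 2 * Tprop, Tprop = 50 ms)
Time until first ACK returns = Ttrans + RTT = 5 + 100 = 105 ms
Need W * Ttrans >= Ttrans + RTT  ->  W >= (Ttrans + RTT) / Ttrans
(Ttrans + RTT) / Ttrans = 105 / 5 = 21
W_min = ceil(21) = 21

21


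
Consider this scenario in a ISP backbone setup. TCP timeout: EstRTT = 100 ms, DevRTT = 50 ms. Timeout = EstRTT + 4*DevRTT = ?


Given: EstRTT = 100 ms, DevRTT = 50 ms
Timeout = EstRTT + 4 * DevRTT
4 * DevRTT = 4 * 50 = 200
Timeout = 100 + 200 = 300 ms

300


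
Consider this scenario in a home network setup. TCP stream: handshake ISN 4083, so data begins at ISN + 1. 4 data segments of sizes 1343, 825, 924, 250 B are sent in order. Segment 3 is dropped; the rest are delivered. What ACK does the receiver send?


SYN uses sequence number 4083; first data byte = ISN + 1 = 4084.
Segment 1: SEQ = 4084, len = 1343 B, covers [4084, 5426]
Segment 2: SEQ = 5427, len = 825 B, covers [5427, 6251]
Segment 3: SEQ = 6252, len = 924 B, covers [6252, 7175] [LOST]
Segment 4: SEQ = 7176, len = 250 B, covers [7176, 7425]
In-order data received: bytes [4084, 6251] (segments 1..2).
Segment 3 missing -> gap begins at byte 6252; later segments buffered out of order.
Cumulative ACK = next expected in-order byte = 4084 + 1343 + 825 = 6252

6252


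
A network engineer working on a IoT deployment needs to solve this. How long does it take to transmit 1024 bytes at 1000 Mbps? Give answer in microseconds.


Given: packet = 1024 bytes, bandwidth = 1000 Mbps
Packet in bits = 1024 * 8 = 8192 bits
Bandwidth = 1000 * 10^6 = 1000000000 bps
Time = 8192 / 1000000000 seconds
Time in us = 8192 * 10^6 / 1000000000 = 8.192

8.192


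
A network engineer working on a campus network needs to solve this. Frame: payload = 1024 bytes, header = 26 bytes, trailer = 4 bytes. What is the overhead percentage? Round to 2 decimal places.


Given: payload = 1024 B, header = 26 B, trailer = 4 B
Overhead bytes = header + trailer = 26 + 4 = 30
Total frame = payload + overhead = 1024 + 30 = 1054
Overhead % = 30 / 1054 * 100 = 2.8463% -> 2.85% (2 dp)

2.85


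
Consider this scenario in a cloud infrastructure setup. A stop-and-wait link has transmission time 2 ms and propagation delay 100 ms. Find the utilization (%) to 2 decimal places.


Given: Ttrans = 2 ms, Tprop = 100 ms
RTT = 2 * Tprop = 2 * 100 = 200 ms
U = Ttrans / (Ttrans + RTT)
U = 2 / (2 + 200)
U = 2 / 202 = 0.009901
U% = 0.99%

0.99


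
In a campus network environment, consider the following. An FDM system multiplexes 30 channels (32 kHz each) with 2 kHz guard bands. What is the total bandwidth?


Given: 30 channels, 32 kHz each, guard = 2 kHz
Channel bandwidth = 30 * 32 = 960 kHz
Guard bands = 29 gaps * 2 kHz = 58 kHz
Total = 960 + 58 = 1018 kHz

1018


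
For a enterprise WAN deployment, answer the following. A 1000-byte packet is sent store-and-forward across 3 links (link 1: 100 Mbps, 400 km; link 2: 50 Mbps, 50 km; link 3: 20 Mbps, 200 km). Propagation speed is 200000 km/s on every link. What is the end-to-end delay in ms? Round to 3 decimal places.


Packet = 1000 bytes = 8000 bits. Store-and-forward: sum (t_trans + t_prop) per link.
Link 1: t_trans = 8000/(100*10^6) s = 0.0800 ms; t_prop = 400/200000 s = 2.0000 ms; subtotal = 2.0800 ms
Link 2: t_trans = 8000/(50*10^6) s = 0.1600 ms; t_prop = 50/200000 s = 0.2500 ms; subtotal = 0.4100 ms
Link 3: t_trans = 8000/(20*10^6) s = 0.4000 ms; t_prop = 200/200000 s = 1.0000 ms; subtotal = 1.4000 ms
End-to-end = 2.0800 + 0.4100 + 1.4000 = 3.8900 ms -> 3.890 ms (3 dp)

3.890


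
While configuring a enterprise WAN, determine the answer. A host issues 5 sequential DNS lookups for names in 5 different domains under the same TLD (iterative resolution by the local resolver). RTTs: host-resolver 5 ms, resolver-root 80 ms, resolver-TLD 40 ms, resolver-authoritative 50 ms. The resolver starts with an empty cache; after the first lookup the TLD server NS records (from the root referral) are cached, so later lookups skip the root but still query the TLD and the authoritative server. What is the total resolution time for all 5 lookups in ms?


Lookup 1 (cold cache): local + root + TLD + auth = 5 + 80 + 40 + 50 = 175 ms
Lookups 2..5 (TLD NS cached -> skip root; new domain -> still ask TLD and auth): local + TLD + auth = 5 + 40 + 50 = 95 ms each
Remaining 4 lookups: 4 * 95 = 380 ms
Total = 175 + 380 = 555 ms

555


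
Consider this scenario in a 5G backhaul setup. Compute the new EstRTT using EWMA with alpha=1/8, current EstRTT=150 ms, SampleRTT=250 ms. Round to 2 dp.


Given: EstRTT = 150 ms, SampleRTT = 250 ms, alpha = 1/8
New EstRTT = (1 - alpha) * EstRTT + alpha * SampleRTT
(7/8) * 150 = 131.25
(1/8) * 250 = 31.25
New EstRTT = 131.25 + 31.25 = 162.5 ms -> 162.50 ms (2 dp)

162.50


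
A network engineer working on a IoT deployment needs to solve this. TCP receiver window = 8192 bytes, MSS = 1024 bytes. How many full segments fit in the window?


Given: RWND = 8192 bytes, MSS = 1024 bytes
Full segments = floor(RWND / MSS)
Full segments = floor(8192 / 1024)
Full segments = floor(8.0) = 8

8


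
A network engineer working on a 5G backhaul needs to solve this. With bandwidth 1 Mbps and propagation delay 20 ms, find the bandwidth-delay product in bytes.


Given: bandwidth = 1 Mbps, delay = 20 ms
BDP in bits = 1 * 10^6 * 20 / 1000
BDP in bits = 20000
BDP in bytes = 20000 / 8 = 2500

2500


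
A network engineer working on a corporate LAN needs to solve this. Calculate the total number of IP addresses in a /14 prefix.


Given: CIDR prefix /14
Host bits = 32 - 14 = 18
Total addresses = 2^18 = 262144

262144


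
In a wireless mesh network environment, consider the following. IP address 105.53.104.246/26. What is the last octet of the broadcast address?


Given: IP = 105.53.104.246, prefix = /26
Host bits = 32 - 26 = 6
Network last octet = 246 AND mask = 192
Host part size = 2^6 - 1 = 63
Broadcast last octet = 192 OR 63 = 255

255


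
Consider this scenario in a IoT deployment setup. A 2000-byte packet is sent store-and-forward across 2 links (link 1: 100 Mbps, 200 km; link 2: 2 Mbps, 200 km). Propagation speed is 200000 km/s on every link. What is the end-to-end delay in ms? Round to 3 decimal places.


Packet = 2000 bytes = 16000 bits. Store-and-forward: sum (t_trans + t_prop) per link.
Link 1: t_trans = 16000/(100*10^6) s = 0.1600 ms; t_prop = 200/200000 s = 1.0000 ms; subtotal = 1.1600 ms
Link 2: t_trans = 16000/(2*10^6) s = 8.0000 ms; t_prop = 200/200000 s = 1.0000 ms; subtotal = 9.0000 ms
End-to-end = 1.1600 + 9.0000 = 10.1600 ms -> 10.160 ms (3 dp)

10.160


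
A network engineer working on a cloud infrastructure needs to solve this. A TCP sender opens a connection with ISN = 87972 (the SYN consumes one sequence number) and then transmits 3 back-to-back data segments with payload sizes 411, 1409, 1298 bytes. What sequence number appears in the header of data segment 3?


The SYN occupies sequence number ISN = 87972, so the first data byte is ISN + 1 = 87973.
SEQ of data segment i = (ISN + 1) + sum of payload sizes of segments 1..i-1.
Segment 1: SEQ = 87973, payload = 411 bytes
Segment 2: SEQ = 88384, payload = 1409 bytes
Segment 3: SEQ = 89793, payload = 1298 bytes
SEQ of segment 3 = 87973 + 411 + 1409 = 89793

89793


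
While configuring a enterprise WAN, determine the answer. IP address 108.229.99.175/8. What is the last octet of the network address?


Given: IP = 108.229.99.175, prefix = /8
Subnet mask = 255.0.0.0
Last octet of IP: 175
Last octet of mask: 0
Network last octet = 175 AND 0 = 0

0


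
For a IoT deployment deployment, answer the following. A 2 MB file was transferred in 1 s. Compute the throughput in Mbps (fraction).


Given: file = 2 MB, time = 1 s
File in Mb = 2 * 8 = 16 Mb
Throughput = 16 / 1 Mbps
Throughput = 16 Mbps

16


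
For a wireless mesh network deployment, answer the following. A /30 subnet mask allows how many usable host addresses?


Given: subnet mask /30
Host bits = 32 - 30 = 2
Total addresses = 2^2 = 4
Usable hosts = 4 - 2 (network + broadcast) = 2

2


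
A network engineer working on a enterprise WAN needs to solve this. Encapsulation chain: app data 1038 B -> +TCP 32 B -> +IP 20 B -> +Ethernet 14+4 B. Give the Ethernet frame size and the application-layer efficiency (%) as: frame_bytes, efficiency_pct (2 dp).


TCP segment = 1038 + 32 = 1070 B
IP packet = 1070 + 20 = 1090 B
Ethernet frame = 1090 + 14 + 4 = 1108 B
Efficiency = app / frame = 1038 / 1108 = 0.936823 = 93.6823% -> 93.68% (2 dp)

1108, 93.68


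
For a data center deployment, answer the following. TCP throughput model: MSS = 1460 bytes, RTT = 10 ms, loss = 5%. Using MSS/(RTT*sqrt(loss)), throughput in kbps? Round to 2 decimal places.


Given: MSS = 1460 bytes, RTT = 10 ms, loss = 5%
RTT in seconds = 10 / 1000 = 0.01
Loss rate = 5% = 0.05
sqrt(loss) = sqrt(0.05) = 0.223606797750
Throughput (bytes/s) = 1460 / (0.01 * 0.223606797750) = 652931.8494
Throughput (kbps) = 652931.8494 * 8 / 1000 = 5223.454795 -> 5223.45 kbps (2 dp)

5223.45
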